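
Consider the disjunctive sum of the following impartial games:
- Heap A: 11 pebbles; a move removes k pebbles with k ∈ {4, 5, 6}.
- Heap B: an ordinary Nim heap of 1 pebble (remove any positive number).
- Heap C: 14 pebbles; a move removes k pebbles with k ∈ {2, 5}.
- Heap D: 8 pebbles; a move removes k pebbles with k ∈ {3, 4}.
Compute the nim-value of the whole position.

1

Grundy values for heap A (subtraction set {4, 5, 6}):
k:     0  1  2  3  4  5  6  7  8  9 10 11
g(k):  0  0  0  0  1  1  1  1  2  2  0  0
So g(11) = 0.
Heap B is a plain Nim heap of size 1, so its Grundy value is 1.
Grundy values for heap C (subtraction set {2, 5}):
k:     0  1  2  3  4  5  6  7  8  9 10 11 12 13 14
g(k):  0  0  1  1  0  2  1  0  0  1  1  0  2  1  0
So g(14) = 0.
Grundy values for heap D (subtraction set {3, 4}):
g(0) = mex{} = 0
g(1) = mex{} = 0
g(2) = mex{} = 0
g(3) = mex{0} = 1
g(4) = mex{0} = 1
g(5) = mex{0} = 1
g(6) = mex{0,1} = 2
g(7) = mex{1} = 0
g(8) = mex{1} = 0
So g(8) = 0.
By the Sprague-Grundy theorem, the Grundy value of a sum of independent games is the XOR of the component values.
Combined value = 0 XOR 1 XOR 0 XOR 0 = 1.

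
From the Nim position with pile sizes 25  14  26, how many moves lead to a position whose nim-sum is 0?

3

Compute the nim-sum pairwise:
25 XOR 14 = 23
23 XOR 26 = 13
The overall nim-sum is X = 13. A pile of size p has a winning move iff p XOR X < p (reduce it to p XOR X).
  25: 25 XOR 13 = 20 < 25 — winning move (to 20).
  14: 14 XOR 13 = 3 < 14 — winning move (to 3).
  26: 26 XOR 13 = 23 < 26 — winning move (to 23).
That gives 3 winning moves.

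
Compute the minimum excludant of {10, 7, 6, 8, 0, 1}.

The values 0, 1 are all present; 2 is the first non-negative integer missing from the set.

2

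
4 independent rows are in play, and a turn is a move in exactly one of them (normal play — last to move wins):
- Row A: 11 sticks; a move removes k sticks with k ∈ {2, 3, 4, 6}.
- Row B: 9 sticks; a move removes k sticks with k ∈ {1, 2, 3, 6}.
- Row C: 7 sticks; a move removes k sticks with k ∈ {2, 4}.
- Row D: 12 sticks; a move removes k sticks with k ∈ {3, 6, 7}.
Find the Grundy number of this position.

0

Grundy values for row A (subtraction set {2, 3, 4, 6}):
k:     0  1  2  3  4  5  6  7  8  9 10 11
g(k):  0  0  1  1  2  2  3  3  0  0  1  1
So g(11) = 1.
Grundy values for row B (subtraction set {1, 2, 3, 6}):
k:     0  1  2  3  4  5  6  7  8  9
g(k):  0  1  2  3  0  1  2  3  0  1
So g(9) = 1.
Build the Grundy sequence for row C with g(k) = mex{g(k−s) : s ∈ {2, 4}, s ≤ k}:
g(0) = mex{} = 0
g(1) = mex{} = 0
g(2) = mex{0} = 1
g(3) = mex{0} = 1
g(4) = mex{0,1} = 2
g(5) = mex{0,1} = 2
g(6) = mex{1,2} = 0
g(7) = mex{1,2} = 0
So g(7) = 0.
Grundy values for row D (subtraction set {3, 6, 7}):
k:     0  1  2  3  4  5  6  7  8  9 10 11 12
g(k):  0  0  0  1  1  1  2  2  2  3  0  0  0
So g(12) = 0.
The value of a disjunctive sum is the nim-sum of the parts.
Combined value = 1 ⊕ 1 ⊕ 0 ⊕ 0 = 0.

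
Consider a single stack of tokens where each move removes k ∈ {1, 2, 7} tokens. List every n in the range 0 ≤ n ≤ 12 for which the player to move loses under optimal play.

0, 3, 6, 9, 12

Build the Grundy sequence with g(k) = mex{g(k−s) : s ∈ {1, 2, 7}, s ≤ k}:
g(0) = mex{} = 0
g(1) = mex{0} = 1
g(2) = mex{0,1} = 2
g(3) = mex{1,2} = 0
g(4) = mex{0,2} = 1
g(5) = mex{0,1} = 2
g(6) = mex{1,2} = 0
g(7) = mex{0,2} = 1
g(8) = mex{0,1} = 2
g(9) = mex{1,2} = 0
g(10) = mex{0,2} = 1
g(11) = mex{0,1} = 2
g(12) = mex{1,2} = 0
The P-positions (g = 0) in 0..12 are 0, 3, 6, 9, 12.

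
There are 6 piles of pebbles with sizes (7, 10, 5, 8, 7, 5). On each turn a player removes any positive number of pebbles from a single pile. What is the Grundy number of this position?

2

In binary:
  0111  (7)
  1010  (10)
  0101  (5)
  1000  (8)
  0111  (7)
  0101  (5)
  ----
  0010  (2)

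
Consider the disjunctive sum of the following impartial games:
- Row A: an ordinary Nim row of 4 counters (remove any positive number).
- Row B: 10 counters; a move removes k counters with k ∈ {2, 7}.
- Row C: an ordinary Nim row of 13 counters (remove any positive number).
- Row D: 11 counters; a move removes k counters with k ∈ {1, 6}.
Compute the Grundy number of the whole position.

9

Row A is a plain Nim row of size 4, so its Grundy value is 4.
Build the Grundy sequence for row B with g(k) = mex{g(k−s) : s ∈ {2, 7}, s ≤ k}:
g(0) = mex{} = 0
g(1) = mex{} = 0
g(2) = mex{0} = 1
g(3) = mex{0} = 1
g(4) = mex{1} = 0
g(5) = mex{1} = 0
g(6) = mex{0} = 1
g(7) = mex{0} = 1
g(8) = mex{0,1} = 2
g(9) = mex{1} = 0
g(10) = mex{1,2} = 0
So g(10) = 0.
Row C is a plain Nim row of size 13, so its Grundy value is 13.
Grundy values for row D (subtraction set {1, 6}):
k:     0  1  2  3  4  5  6  7  8  9 10 11
g(k):  0  1  0  1  0  1  2  0  1  0  1  0
So g(11) = 0.
The value of a disjunctive sum is the nim-sum of the parts.
Combined value = 4 XOR 0 XOR 13 XOR 0 = 9.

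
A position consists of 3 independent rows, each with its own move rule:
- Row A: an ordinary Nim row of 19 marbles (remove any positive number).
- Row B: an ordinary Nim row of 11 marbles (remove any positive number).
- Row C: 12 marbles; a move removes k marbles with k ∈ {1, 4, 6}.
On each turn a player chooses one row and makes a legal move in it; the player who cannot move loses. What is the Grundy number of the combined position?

24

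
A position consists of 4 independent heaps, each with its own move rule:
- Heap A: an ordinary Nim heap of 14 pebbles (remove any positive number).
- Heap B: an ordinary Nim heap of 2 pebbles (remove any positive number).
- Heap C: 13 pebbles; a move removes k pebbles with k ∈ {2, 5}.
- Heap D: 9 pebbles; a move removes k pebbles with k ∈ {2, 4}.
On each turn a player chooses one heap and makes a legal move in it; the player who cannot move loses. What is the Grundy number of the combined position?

12

Heap A is a plain Nim heap of size 14, so its Grundy value is 14.
Heap B is a plain Nim heap of size 2, so its Grundy value is 2.
For heap C, compute g(0), g(1), … with moves {2, 5}:
k:     0  1  2  3  4  5  6  7  8  9 10 11 12 13
g(k):  0  0  1  1  0  2  1  0  0  1  1  0  2  1
So g(13) = 1.
Build the Grundy sequence for heap D with g(k) = mex{g(k−s) : s ∈ {2, 4}, s ≤ k}:
k:     0  1  2  3  4  5  6  7  8  9
g(k):  0  0  1  1  2  2  0  0  1  1
So g(9) = 1.
The value of a disjunctive sum is the nim-sum of the parts.
Combined value = 14 XOR 2 XOR 1 XOR 1 = 12.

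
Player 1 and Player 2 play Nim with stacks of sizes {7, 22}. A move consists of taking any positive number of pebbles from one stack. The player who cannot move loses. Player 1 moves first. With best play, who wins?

Player 1 wins

Nim-sum: 7 ⊕ 22 = 17.
The nim-sum is 17 ≠ 0, so this is an N-position: the player to move can win; Player 1 has a winning move.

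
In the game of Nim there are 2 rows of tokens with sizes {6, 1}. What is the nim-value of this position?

7

Write each in binary and XOR column by column:
  110  (6)
  001  (1)
  ---
  111  (7)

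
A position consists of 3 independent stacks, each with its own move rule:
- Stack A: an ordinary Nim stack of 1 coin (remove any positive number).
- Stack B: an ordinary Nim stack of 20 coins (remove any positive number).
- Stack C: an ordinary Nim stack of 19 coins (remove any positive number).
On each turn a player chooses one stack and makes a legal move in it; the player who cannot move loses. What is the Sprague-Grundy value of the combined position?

6

Stack A is a plain Nim stack of size 1, so its Grundy value is 1.
Stack B is a plain Nim stack of size 20, so its Grundy value is 20.
Stack C is a plain Nim stack of size 19, so its Grundy value is 19.
The value of a disjunctive sum is the nim-sum of the parts.
Combined value = 1 ⊕ 20 ⊕ 19 = 6.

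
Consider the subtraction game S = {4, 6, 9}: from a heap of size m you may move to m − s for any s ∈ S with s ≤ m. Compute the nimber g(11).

2

Compute g(0), g(1), … for moves {4, 6, 9}:
k:     0  1  2  3  4  5  6  7  8  9 10 11
g(k):  0  0  0  0  1  1  1  1  2  2  2  2
So g(11) = 2.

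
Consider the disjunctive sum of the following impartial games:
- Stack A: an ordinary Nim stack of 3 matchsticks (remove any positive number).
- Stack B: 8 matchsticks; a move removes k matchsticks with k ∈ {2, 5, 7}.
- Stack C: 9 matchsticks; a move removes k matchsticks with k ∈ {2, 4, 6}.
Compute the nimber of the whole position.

1

Stack A is a plain Nim stack of size 3, so its Grundy value is 3.
Build the Grundy sequence for stack B with g(k) = mex{g(k−s) : s ∈ {2, 5, 7}, s ≤ k}:
g(0) = mex{} = 0
g(1) = mex{} = 0
g(2) = mex{0} = 1
g(3) = mex{0} = 1
g(4) = mex{1} = 0
g(5) = mex{0,1} = 2
g(6) = mex{0} = 1
g(7) = mex{0,1,2} = 3
g(8) = mex{0,1} = 2
So g(8) = 2.
Grundy values for stack C (subtraction set {2, 4, 6}):
k:     0  1  2  3  4  5  6  7  8  9
g(k):  0  0  1  1  2  2  3  3  0  0
So g(9) = 0.
The value of a disjunctive sum is the nim-sum of the parts.
Combined value = 3 ⊕ 2 ⊕ 0 = 1.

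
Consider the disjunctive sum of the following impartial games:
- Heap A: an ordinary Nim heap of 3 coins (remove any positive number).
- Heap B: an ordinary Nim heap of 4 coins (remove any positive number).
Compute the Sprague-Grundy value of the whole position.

7

Heap A is a plain Nim heap of size 3, so its Grundy value is 3.
Heap B is a plain Nim heap of size 4, so its Grundy value is 4.
The value of a disjunctive sum is the nim-sum of the parts.
Combined value = 3 ⊕ 4 = 7.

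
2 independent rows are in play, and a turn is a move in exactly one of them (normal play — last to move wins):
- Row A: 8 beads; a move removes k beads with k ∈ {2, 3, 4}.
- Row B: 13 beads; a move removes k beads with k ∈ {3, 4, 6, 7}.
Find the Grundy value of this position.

Build the Grundy sequence for row A with g(k) = mex{g(k−s) : s ∈ {2, 3, 4}, s ≤ k}:
g(0) = mex{} = 0
g(1) = mex{} = 0
g(2) = mex{0} = 1
g(3) = mex{0} = 1
g(4) = mex{0,1} = 2
g(5) = mex{0,1} = 2
g(6) = mex{1,2} = 0
g(7) = mex{1,2} = 0
g(8) = mex{0,2} = 1
So g(8) = 1.
Grundy values for row B (subtraction set {3, 4, 6, 7}):
g(0) = mex{} = 0
g(1) = mex{} = 0
g(2) = mex{} = 0
g(3) = mex{0} = 1
g(4) = mex{0} = 1
g(5) = mex{0} = 1
g(6) = mex{0,1} = 2
g(7) = mex{0,1} = 2
g(8) = mex{0,1} = 2
g(9) = mex{0,1,2} = 3
g(10) = mex{1,2} = 0
g(11) = mex{1,2} = 0
g(12) = mex{1,2,3} = 0
g(13) = mex{0,2,3} = 1
So g(13) = 1.
By the Sprague-Grundy theorem, the Grundy value of a sum of independent games is the XOR of the component values.
Combined value = 1 ⊕ 1 = 0.

0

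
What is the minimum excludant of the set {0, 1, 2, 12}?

3

The values 0, 1, 2 are all present; 3 is the first non-negative integer missing from the set.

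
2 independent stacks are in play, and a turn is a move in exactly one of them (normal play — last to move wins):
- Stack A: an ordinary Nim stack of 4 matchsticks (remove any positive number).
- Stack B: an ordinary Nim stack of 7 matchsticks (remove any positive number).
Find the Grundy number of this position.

Stack A is a plain Nim stack of size 4, so its Grundy value is 4.
Stack B is a plain Nim stack of size 7, so its Grundy value is 7.
By the Sprague-Grundy theorem, the Grundy value of a sum of independent games is the XOR of the component values.
Combined value = 4 ⊕ 7 = 3.

3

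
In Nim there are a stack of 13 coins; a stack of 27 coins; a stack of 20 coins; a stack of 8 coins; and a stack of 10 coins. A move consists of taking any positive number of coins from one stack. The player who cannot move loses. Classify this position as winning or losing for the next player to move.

Losing position

Write each in binary and XOR column by column:
  01101  (13)
  11011  (27)
  10100  (20)
  01000  (8)
  01010  (10)
  -----
  00000  (0)
The nim-sum is 0, so this is a P-position: the player to move is in a losing position under optimal play.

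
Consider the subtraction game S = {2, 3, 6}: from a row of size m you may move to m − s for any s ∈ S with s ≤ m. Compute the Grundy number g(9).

Build the Grundy sequence with g(k) = mex{g(k−s) : s ∈ {2, 3, 6}, s ≤ k}:
g(0) = mex{} = 0
g(1) = mex{} = 0
g(2) = mex{0} = 1
g(3) = mex{0} = 1
g(4) = mex{0,1} = 2
g(5) = mex{1} = 0
g(6) = mex{0,1,2} = 3
g(7) = mex{0,2} = 1
g(8) = mex{0,1,3} = 2
g(9) = mex{1,3} = 0
So g(9) = 0.

0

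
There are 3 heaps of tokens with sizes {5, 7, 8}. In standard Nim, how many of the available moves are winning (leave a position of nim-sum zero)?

1

Nim-sum: 5 ^ 7 ^ 8 = 10.
The overall nim-sum is X = 10. A heap of size p has a winning move iff p XOR X < p (reduce it to p XOR X).
  5: 5 XOR 10 = 15 ≥ 5 — no move.
  7: 7 XOR 10 = 13 ≥ 7 — no move.
  8: 8 XOR 10 = 2 < 8 — winning move (to 2).
That gives 1 winning move.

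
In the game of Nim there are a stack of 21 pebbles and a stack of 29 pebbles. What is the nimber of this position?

8

Compute the nim-sum pairwise:
21 ⊕ 29 = 8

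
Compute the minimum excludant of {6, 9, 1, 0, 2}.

The values 0, 1, 2 are all present; 3 is the first non-negative integer missing from the set.

3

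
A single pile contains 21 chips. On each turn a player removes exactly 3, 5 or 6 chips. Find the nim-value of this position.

1

Compute g(0), g(1), … for moves {3, 5, 6}:
k:     0  1  2  3  4  5  6  7  8  9 10 11 12 13 14 15 16 17 18 19 20 21
g(k):  0  0  0  1  1  1  2  2  2  0  0  0  1  1  1  2  2  2  0  0  0  1
So g(21) = 1.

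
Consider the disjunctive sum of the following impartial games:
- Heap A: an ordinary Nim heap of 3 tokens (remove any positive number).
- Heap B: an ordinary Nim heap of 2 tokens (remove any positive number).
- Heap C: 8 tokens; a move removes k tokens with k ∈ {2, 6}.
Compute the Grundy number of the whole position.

1

Heap A is a plain Nim heap of size 3, so its Grundy value is 3.
Heap B is a plain Nim heap of size 2, so its Grundy value is 2.
Grundy values for heap C (subtraction set {2, 6}):
g(0) = mex{} = 0
g(1) = mex{} = 0
g(2) = mex{0} = 1
g(3) = mex{0} = 1
g(4) = mex{1} = 0
g(5) = mex{1} = 0
g(6) = mex{0} = 1
g(7) = mex{0} = 1
g(8) = mex{1} = 0
So g(8) = 0.
By the Sprague-Grundy theorem, the Grundy value of a sum of independent games is the XOR of the component values.
Combined value = 3 XOR 2 XOR 0 = 1.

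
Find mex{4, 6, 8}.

0

0 is not in the set, so the mex is 0.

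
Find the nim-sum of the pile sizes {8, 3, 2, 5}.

Compute the nim-sum pairwise:
8 XOR 3 = 11
11 XOR 2 = 9
9 XOR 5 = 12

12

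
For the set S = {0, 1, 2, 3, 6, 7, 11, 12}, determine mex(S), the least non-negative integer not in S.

The values 0, 1, 2, 3 are all present; 4 is the first non-negative integer missing from the set.

4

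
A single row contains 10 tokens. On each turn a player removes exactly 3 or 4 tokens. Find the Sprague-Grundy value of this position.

1

Build the Grundy sequence with g(k) = mex{g(k−s) : s ∈ {3, 4}, s ≤ k}:
g(0) = mex{} = 0
g(1) = mex{} = 0
g(2) = mex{} = 0
g(3) = mex{0} = 1
g(4) = mex{0} = 1
g(5) = mex{0} = 1
g(6) = mex{0,1} = 2
g(7) = mex{1} = 0
g(8) = mex{1} = 0
g(9) = mex{1,2} = 0
g(10) = mex{0,2} = 1
So g(10) = 1.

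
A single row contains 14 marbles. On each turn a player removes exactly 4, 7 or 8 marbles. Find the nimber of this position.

0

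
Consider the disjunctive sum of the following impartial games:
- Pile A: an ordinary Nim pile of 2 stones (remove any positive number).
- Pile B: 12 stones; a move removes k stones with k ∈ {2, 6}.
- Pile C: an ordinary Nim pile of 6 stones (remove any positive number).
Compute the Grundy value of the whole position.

Pile A is a plain Nim pile of size 2, so its Grundy value is 2.
Build the Grundy sequence for pile B with g(k) = mex{g(k−s) : s ∈ {2, 6}, s ≤ k}:
k:     0  1  2  3  4  5  6  7  8  9 10 11 12
g(k):  0  0  1  1  0  0  1  1  0  0  1  1  0
So g(12) = 0.
Pile C is a plain Nim pile of size 6, so its Grundy value is 6.
By the Sprague-Grundy theorem, the Grundy value of a sum of independent games is the XOR of the component values.
Combined value = 2 ⊕ 0 ⊕ 6 = 4.

4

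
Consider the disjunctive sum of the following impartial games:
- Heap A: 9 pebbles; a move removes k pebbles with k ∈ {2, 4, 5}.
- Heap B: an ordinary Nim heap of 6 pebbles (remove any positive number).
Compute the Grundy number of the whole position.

7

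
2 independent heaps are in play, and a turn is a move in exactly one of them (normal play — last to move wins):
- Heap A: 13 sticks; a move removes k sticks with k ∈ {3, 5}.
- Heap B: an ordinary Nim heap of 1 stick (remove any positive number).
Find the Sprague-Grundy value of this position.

0

Build the Grundy sequence for heap A with g(k) = mex{g(k−s) : s ∈ {3, 5}, s ≤ k}:
g(0) = mex{} = 0
g(1) = mex{} = 0
g(2) = mex{} = 0
g(3) = mex{0} = 1
g(4) = mex{0} = 1
g(5) = mex{0} = 1
g(6) = mex{0,1} = 2
g(7) = mex{0,1} = 2
g(8) = mex{1} = 0
g(9) = mex{1,2} = 0
g(10) = mex{1,2} = 0
g(11) = mex{0,2} = 1
g(12) = mex{0,2} = 1
g(13) = mex{0} = 1
So g(13) = 1.
Heap B is a plain Nim heap of size 1, so its Grundy value is 1.
By the Sprague-Grundy theorem, the Grundy value of a sum of independent games is the XOR of the component values.
Combined value = 1 ⊕ 1 = 0.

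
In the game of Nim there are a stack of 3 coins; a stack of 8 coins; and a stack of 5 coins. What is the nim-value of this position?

Nim-sum: 3 ^ 8 ^ 5 = 14.

14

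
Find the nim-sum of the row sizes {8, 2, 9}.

Write each in binary and XOR column by column:
  1000  (8)
  0010  (2)
  1001  (9)
  ----
  0011  (3)

3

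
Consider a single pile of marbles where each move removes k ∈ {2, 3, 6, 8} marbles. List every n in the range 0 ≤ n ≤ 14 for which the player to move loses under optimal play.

0, 1, 5, 10, 14

Grundy values for subtraction set {2, 3, 6, 8}:
k:     0  1  2  3  4  5  6  7  8  9 10 11 12 13 14
g(k):  0  0  1  1  2  0  3  1  2  2  0  3  1  2  0
The P-positions (g = 0) in 0..14 are 0, 1, 5, 10, 14.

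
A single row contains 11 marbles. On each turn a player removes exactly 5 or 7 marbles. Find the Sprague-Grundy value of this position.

Grundy values for subtraction set {5, 7}:
g(0) = mex{} = 0
g(1) = mex{} = 0
g(2) = mex{} = 0
g(3) = mex{} = 0
g(4) = mex{} = 0
g(5) = mex{0} = 1
g(6) = mex{0} = 1
g(7) = mex{0} = 1
g(8) = mex{0} = 1
g(9) = mex{0} = 1
g(10) = mex{0,1} = 2
g(11) = mex{0,1} = 2
So g(11) = 2.

2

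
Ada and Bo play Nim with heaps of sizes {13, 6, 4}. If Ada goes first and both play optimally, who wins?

Compute the nim-sum pairwise:
13 ⊕ 6 = 11
11 ⊕ 4 = 15
The nim-sum is 15 ≠ 0, so this is an N-position: the player to move can win; Ada has a winning move.

Ada wins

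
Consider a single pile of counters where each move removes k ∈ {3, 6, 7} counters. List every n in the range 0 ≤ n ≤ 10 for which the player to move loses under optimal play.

0, 1, 2, 10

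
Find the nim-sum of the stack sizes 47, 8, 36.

3

Bitwise XOR of the heap sizes:
  101111  (47)
  001000  (8)
  100100  (36)
  ------
  000011  (3)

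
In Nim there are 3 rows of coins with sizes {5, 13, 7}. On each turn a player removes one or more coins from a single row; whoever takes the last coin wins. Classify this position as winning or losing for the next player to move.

Winning position

Nim-sum: 5 ⊕ 13 ⊕ 7 = 15.
The nim-sum is 15 ≠ 0, so this is an N-position: the player to move can win.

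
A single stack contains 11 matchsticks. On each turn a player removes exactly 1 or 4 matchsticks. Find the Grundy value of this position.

Build the Grundy sequence with g(k) = mex{g(k−s) : s ∈ {1, 4}, s ≤ k}:
g(0) = mex{} = 0
g(1) = mex{0} = 1
g(2) = mex{1} = 0
g(3) = mex{0} = 1
g(4) = mex{0,1} = 2
g(5) = mex{1,2} = 0
g(6) = mex{0} = 1
g(7) = mex{1} = 0
g(8) = mex{0,2} = 1
g(9) = mex{0,1} = 2
g(10) = mex{1,2} = 0
g(11) = mex{0} = 1
So g(11) = 1.

1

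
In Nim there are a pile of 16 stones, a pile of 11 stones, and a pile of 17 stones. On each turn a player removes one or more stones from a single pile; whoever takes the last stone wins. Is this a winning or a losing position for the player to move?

Winning position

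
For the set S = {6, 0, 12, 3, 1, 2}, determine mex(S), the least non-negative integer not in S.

4

The values 0, 1, 2, 3 are all present; 4 is the first non-negative integer missing from the set.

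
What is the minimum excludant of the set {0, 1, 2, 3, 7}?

4

The values 0, 1, 2, 3 are all present; 4 is the first non-negative integer missing from the set.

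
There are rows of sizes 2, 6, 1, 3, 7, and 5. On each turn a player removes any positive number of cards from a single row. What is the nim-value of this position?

Compute the nim-sum pairwise:
2 ⊕ 6 = 4
4 ⊕ 1 = 5
5 ⊕ 3 = 6
6 ⊕ 7 = 1
1 ⊕ 5 = 4

4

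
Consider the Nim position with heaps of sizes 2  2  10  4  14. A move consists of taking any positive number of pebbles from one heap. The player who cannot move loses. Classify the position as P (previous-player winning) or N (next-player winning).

P-position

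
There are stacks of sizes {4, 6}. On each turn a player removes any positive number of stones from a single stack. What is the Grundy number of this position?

Nim-sum: 4 ^ 6 = 2.

2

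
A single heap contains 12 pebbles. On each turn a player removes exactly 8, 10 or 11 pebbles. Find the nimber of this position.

1

Grundy values for subtraction set {8, 10, 11}:
g(0) = mex{} = 0
g(1) = mex{} = 0
g(2) = mex{} = 0
g(3) = mex{} = 0
g(4) = mex{} = 0
g(5) = mex{} = 0
g(6) = mex{} = 0
g(7) = mex{} = 0
g(8) = mex{0} = 1
g(9) = mex{0} = 1
g(10) = mex{0} = 1
g(11) = mex{0} = 1
g(12) = mex{0} = 1
So g(12) = 1.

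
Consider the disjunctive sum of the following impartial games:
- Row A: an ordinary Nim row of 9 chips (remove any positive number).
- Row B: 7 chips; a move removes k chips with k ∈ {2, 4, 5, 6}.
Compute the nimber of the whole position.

Row A is a plain Nim row of size 9, so its Grundy value is 9.
Build the Grundy sequence for row B with g(k) = mex{g(k−s) : s ∈ {2, 4, 5, 6}, s ≤ k}:
k:     0  1  2  3  4  5  6  7
g(k):  0  0  1  1  2  2  3  3
So g(7) = 3.
By the Sprague-Grundy theorem, the Grundy value of a sum of independent games is the XOR of the component values.
Combined value = 9 ⊕ 3 = 10.

10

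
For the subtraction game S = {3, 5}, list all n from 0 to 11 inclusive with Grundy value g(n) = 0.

Build the Grundy sequence with g(k) = mex{g(k−s) : s ∈ {3, 5}, s ≤ k}:
k:     0  1  2  3  4  5  6  7  8  9 10 11
g(k):  0  0  0  1  1  1  2  2  0  0  0  1
The P-positions (g = 0) in 0..11 are 0, 1, 2, 8, 9, 10.

0, 1, 2, 8, 9, 10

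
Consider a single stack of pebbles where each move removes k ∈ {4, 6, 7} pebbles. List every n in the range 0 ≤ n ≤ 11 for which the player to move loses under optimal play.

Build the Grundy sequence with g(k) = mex{g(k−s) : s ∈ {4, 6, 7}, s ≤ k}:
g(0) = mex{} = 0
g(1) = mex{} = 0
g(2) = mex{} = 0
g(3) = mex{} = 0
g(4) = mex{0} = 1
g(5) = mex{0} = 1
g(6) = mex{0} = 1
g(7) = mex{0} = 1
g(8) = mex{0,1} = 2
g(9) = mex{0,1} = 2
g(10) = mex{0,1} = 2
g(11) = mex{1} = 0
The P-positions (g = 0) in 0..11 are 0, 1, 2, 3, 11.

0, 1, 2, 3, 11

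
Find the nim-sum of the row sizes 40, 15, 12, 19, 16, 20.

60

Nim-sum: 40 ^ 15 ^ 12 ^ 19 ^ 16 ^ 20 = 60.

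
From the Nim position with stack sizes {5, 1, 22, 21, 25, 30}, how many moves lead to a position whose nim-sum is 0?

0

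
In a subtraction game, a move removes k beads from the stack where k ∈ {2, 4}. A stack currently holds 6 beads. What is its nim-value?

0

Compute g(0), g(1), … for moves {2, 4}:
k:     0  1  2  3  4  5  6
g(k):  0  0  1  1  2  2  0
So g(6) = 0.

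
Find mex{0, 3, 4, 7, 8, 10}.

1

0 is in the set but 1 is not, so the mex is 1.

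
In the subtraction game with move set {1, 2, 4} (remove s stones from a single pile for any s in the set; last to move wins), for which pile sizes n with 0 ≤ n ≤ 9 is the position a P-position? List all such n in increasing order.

Build the Grundy sequence with g(k) = mex{g(k−s) : s ∈ {1, 2, 4}, s ≤ k}:
g(0) = mex{} = 0
g(1) = mex{0} = 1
g(2) = mex{0,1} = 2
g(3) = mex{1,2} = 0
g(4) = mex{0,2} = 1
g(5) = mex{0,1} = 2
g(6) = mex{1,2} = 0
g(7) = mex{0,2} = 1
g(8) = mex{0,1} = 2
g(9) = mex{1,2} = 0
The P-positions (g = 0) in 0..9 are 0, 3, 6, 9.

0, 3, 6, 9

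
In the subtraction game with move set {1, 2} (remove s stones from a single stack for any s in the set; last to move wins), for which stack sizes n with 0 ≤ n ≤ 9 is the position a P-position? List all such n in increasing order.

0, 3, 6, 9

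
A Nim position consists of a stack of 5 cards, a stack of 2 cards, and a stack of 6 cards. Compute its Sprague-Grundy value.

Compute the nim-sum pairwise:
5 ^ 2 = 7
7 ^ 6 = 1

1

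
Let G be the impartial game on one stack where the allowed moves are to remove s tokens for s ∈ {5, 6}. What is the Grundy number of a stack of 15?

0

Build the Grundy sequence with g(k) = mex{g(k−s) : s ∈ {5, 6}, s ≤ k}:
k:     0  1  2  3  4  5  6  7  8  9 10 11 12 13 14 15
g(k):  0  0  0  0  0  1  1  1  1  1  2  0  0  0  0  0
So g(15) = 0.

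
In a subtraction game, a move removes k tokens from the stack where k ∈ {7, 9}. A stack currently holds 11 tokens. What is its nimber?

Build the Grundy sequence with g(k) = mex{g(k−s) : s ∈ {7, 9}, s ≤ k}:
k:     0  1  2  3  4  5  6  7  8  9 10 11
g(k):  0  0  0  0  0  0  0  1  1  1  1  1
So g(11) = 1.

1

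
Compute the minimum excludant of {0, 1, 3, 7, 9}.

2

The values 0, 1 are all present; 2 is the first non-negative integer missing from the set.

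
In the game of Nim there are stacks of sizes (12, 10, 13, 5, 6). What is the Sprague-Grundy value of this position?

8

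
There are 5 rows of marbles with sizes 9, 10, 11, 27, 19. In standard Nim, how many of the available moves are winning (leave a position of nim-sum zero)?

0

Write each in binary and XOR column by column:
  01001  (9)
  01010  (10)
  01011  (11)
  11011  (27)
  10011  (19)
  -----
  00000  (0)
The nim-sum is already 0, so every move leaves a nonzero nim-sum — there are no winning moves.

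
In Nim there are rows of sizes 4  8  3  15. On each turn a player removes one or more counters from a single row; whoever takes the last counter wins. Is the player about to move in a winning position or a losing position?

Write each in binary and XOR column by column:
  0100  (4)
  1000  (8)
  0011  (3)
  1111  (15)
  ----
  0000  (0)
The nim-sum is 0, so this is a P-position: the player to move is in a losing position under optimal play.

Losing position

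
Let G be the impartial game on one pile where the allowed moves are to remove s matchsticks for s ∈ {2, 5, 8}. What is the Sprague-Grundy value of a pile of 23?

Grundy values for subtraction set {2, 5, 8}:
k:     0  1  2  3  4  5  6  7  8  9 10 11 12 13 14 15 16 17 18 19 20 21 22 23
g(k):  0  0  1  1  0  2  1  0  2  1  0  0  1  1  0  2  1  0  2  1  0  0  1  1
So g(23) = 1.

1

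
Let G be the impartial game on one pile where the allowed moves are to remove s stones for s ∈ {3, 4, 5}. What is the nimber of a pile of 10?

0

Compute g(0), g(1), … for moves {3, 4, 5}:
k:     0  1  2  3  4  5  6  7  8  9 10
g(k):  0  0  0  1  1  1  2  2  0  0  0
So g(10) = 0.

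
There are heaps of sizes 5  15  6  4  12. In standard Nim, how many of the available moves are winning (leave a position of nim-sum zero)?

Compute the nim-sum pairwise:
5 XOR 15 = 10
10 XOR 6 = 12
12 XOR 4 = 8
8 XOR 12 = 4
The overall nim-sum is X = 4. A heap of size p has a winning move iff p XOR X < p (reduce it to p XOR X).
  5: 5 XOR 4 = 1 < 5 — winning move (to 1).
  15: 15 XOR 4 = 11 < 15 — winning move (to 11).
  6: 6 XOR 4 = 2 < 6 — winning move (to 2).
  4: 4 XOR 4 = 0 < 4 — winning move (to 0).
  12: 12 XOR 4 = 8 < 12 — winning move (to 8).
That gives 5 winning moves.

5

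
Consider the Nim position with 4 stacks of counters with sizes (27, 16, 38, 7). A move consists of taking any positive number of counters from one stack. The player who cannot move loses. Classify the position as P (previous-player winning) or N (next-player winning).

Compute the nim-sum pairwise:
27 ⊕ 16 = 11
11 ⊕ 38 = 45
45 ⊕ 7 = 42
The nim-sum is 42 ≠ 0, so this is an N-position: the player to move can win.

N-position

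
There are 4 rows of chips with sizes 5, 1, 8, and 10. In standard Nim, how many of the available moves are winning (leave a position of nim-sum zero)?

1

Compute the nim-sum pairwise:
5 XOR 1 = 4
4 XOR 8 = 12
12 XOR 10 = 6
The overall nim-sum is X = 6. A row of size p has a winning move iff p XOR X < p (reduce it to p XOR X).
  5: 5 XOR 6 = 3 < 5 — winning move (to 3).
  1: 1 XOR 6 = 7 ≥ 1 — no move.
  8: 8 XOR 6 = 14 ≥ 8 — no move.
  10: 10 XOR 6 = 12 ≥ 10 — no move.
That gives 1 winning move.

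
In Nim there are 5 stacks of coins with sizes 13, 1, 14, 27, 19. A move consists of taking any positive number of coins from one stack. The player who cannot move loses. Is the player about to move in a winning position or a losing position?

Winning position

Bitwise XOR of the heap sizes:
  01101  (13)
  00001  (1)
  01110  (14)
  11011  (27)
  10011  (19)
  -----
  01010  (10)
The nim-sum is 10 ≠ 0, so this is an N-position: the player to move can win.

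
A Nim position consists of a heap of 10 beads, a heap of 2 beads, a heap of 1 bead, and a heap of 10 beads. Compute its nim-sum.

Compute the nim-sum pairwise:
10 XOR 2 = 8
8 XOR 1 = 9
9 XOR 10 = 3

3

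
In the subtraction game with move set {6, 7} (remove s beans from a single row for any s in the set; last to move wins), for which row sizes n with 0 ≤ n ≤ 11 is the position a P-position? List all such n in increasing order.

0, 1, 2, 3, 4, 5

Grundy values for subtraction set {6, 7}:
g(0) = mex{} = 0
g(1) = mex{} = 0
g(2) = mex{} = 0
g(3) = mex{} = 0
g(4) = mex{} = 0
g(5) = mex{} = 0
g(6) = mex{0} = 1
g(7) = mex{0} = 1
g(8) = mex{0} = 1
g(9) = mex{0} = 1
g(10) = mex{0} = 1
g(11) = mex{0} = 1
The P-positions (g = 0) in 0..11 are 0, 1, 2, 3, 4, 5.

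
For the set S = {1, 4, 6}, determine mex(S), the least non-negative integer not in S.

0

0 is not in the set, so the mex is 0.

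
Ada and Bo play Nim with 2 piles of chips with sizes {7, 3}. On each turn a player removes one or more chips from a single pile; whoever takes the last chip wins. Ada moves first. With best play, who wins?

Compute the nim-sum pairwise:
7 ⊕ 3 = 4
The nim-sum is 4 ≠ 0, so this is an N-position: the player to move can win; Ada has a winning move.

Ada wins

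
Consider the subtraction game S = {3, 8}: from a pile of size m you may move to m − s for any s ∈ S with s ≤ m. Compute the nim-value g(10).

1

Build the Grundy sequence with g(k) = mex{g(k−s) : s ∈ {3, 8}, s ≤ k}:
k:     0  1  2  3  4  5  6  7  8  9 10
g(k):  0  0  0  1  1  1  0  0  2  1  1
So g(10) = 1.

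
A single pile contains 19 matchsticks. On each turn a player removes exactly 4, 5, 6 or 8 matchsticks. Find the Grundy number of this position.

Grundy values for subtraction set {4, 5, 6, 8}:
k:     0  1  2  3  4  5  6  7  8  9 10 11 12 13 14 15 16 17 18 19
g(k):  0  0  0  0  1  1  1  1  2  2  2  2  0  0  0  0  1  1  1  1
So g(19) = 1.

1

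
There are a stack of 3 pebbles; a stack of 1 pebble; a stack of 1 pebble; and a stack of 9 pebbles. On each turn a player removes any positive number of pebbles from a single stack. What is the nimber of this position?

10

Bitwise XOR of the heap sizes:
  0011  (3)
  0001  (1)
  0001  (1)
  1001  (9)
  ----
  1010  (10)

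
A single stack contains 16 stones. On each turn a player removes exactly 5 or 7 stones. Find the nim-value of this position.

0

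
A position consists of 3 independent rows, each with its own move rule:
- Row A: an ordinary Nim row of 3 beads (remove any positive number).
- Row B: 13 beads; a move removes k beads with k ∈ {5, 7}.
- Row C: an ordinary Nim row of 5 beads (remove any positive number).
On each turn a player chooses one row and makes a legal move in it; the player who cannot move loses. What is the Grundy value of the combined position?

6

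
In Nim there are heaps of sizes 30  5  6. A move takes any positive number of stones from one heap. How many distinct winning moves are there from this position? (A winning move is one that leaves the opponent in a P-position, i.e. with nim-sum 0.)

1

Write each in binary and XOR column by column:
  11110  (30)
  00101  (5)
  00110  (6)
  -----
  11101  (29)
The overall nim-sum is X = 29. A heap of size p has a winning move iff p XOR X < p (reduce it to p XOR X).
  30: 30 XOR 29 = 3 < 30 — winning move (to 3).
  5: 5 XOR 29 = 24 ≥ 5 — no move.
  6: 6 XOR 29 = 27 ≥ 6 — no move.
That gives 1 winning move.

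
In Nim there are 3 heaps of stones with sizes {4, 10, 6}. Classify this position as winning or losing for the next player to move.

Winning position

Compute the nim-sum pairwise:
4 ^ 10 = 14
14 ^ 6 = 8
The nim-sum is 8 ≠ 0, so this is an N-position: the player to move can win.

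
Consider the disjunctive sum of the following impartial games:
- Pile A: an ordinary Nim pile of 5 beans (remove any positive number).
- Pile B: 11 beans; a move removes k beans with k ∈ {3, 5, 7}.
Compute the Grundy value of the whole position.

5

Pile A is a plain Nim pile of size 5, so its Grundy value is 5.
Build the Grundy sequence for pile B with g(k) = mex{g(k−s) : s ∈ {3, 5, 7}, s ≤ k}:
k:     0  1  2  3  4  5  6  7  8  9 10 11
g(k):  0  0  0  1  1  1  2  2  2  3  0  0
So g(11) = 0.
By the Sprague-Grundy theorem, the Grundy value of a sum of independent games is the XOR of the component values.
Combined value = 5 ⊕ 0 = 5.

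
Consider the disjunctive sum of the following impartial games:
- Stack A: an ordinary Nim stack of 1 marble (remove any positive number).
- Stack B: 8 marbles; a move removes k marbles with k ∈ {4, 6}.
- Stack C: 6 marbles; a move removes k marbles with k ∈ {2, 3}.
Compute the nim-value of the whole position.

3

Stack A is a plain Nim stack of size 1, so its Grundy value is 1.
Grundy values for stack B (subtraction set {4, 6}):
k:     0  1  2  3  4  5  6  7  8
g(k):  0  0  0  0  1  1  1  1  2
So g(8) = 2.
For stack C, compute g(0), g(1), … with moves {2, 3}:
g(0) = mex{} = 0
g(1) = mex{} = 0
g(2) = mex{0} = 1
g(3) = mex{0} = 1
g(4) = mex{0,1} = 2
g(5) = mex{1} = 0
g(6) = mex{1,2} = 0
So g(6) = 0.
By the Sprague-Grundy theorem, the Grundy value of a sum of independent games is the XOR of the component values.
Combined value = 1 XOR 2 XOR 0 = 3.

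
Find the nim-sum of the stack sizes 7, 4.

3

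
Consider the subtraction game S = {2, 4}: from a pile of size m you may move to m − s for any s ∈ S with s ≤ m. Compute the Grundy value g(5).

Compute g(0), g(1), … for moves {2, 4}:
g(0) = mex{} = 0
g(1) = mex{} = 0
g(2) = mex{0} = 1
g(3) = mex{0} = 1
g(4) = mex{0,1} = 2
g(5) = mex{0,1} = 2
So g(5) = 2.

2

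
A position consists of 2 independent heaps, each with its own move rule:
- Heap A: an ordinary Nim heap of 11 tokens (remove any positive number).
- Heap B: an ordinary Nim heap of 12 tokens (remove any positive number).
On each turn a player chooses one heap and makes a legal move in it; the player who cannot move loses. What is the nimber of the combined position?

Heap A is a plain Nim heap of size 11, so its Grundy value is 11.
Heap B is a plain Nim heap of size 12, so its Grundy value is 12.
The value of a disjunctive sum is the nim-sum of the parts.
Combined value = 11 ⊕ 12 = 7.

7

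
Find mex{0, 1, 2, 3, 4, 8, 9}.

The values 0, 1, 2, 3, 4 are all present; 5 is the first non-negative integer missing from the set.

5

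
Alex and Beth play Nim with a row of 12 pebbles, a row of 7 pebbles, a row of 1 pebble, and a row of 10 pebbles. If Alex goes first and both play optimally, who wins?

Beth wins

Compute the nim-sum pairwise:
12 ⊕ 7 = 11
11 ⊕ 1 = 10
10 ⊕ 10 = 0
The nim-sum is 0, so this is a P-position: the player to move is in a losing position under optimal play; Alex is about to move from it and so loses — Beth wins.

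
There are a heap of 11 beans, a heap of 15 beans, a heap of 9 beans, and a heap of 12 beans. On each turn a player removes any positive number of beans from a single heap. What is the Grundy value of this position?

Bitwise XOR of the heap sizes:
  1011  (11)
  1111  (15)
  1001  (9)
  1100  (12)
  ----
  0001  (1)

1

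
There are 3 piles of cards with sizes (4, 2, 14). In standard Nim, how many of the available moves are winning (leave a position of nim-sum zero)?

Nim-sum: 4 ^ 2 ^ 14 = 8.
The overall nim-sum is X = 8. A pile of size p has a winning move iff p XOR X < p (reduce it to p XOR X).
  4: 4 XOR 8 = 12 ≥ 4 — no move.
  2: 2 XOR 8 = 10 ≥ 2 — no move.
  14: 14 XOR 8 = 6 < 14 — winning move (to 6).
That gives 1 winning move.

1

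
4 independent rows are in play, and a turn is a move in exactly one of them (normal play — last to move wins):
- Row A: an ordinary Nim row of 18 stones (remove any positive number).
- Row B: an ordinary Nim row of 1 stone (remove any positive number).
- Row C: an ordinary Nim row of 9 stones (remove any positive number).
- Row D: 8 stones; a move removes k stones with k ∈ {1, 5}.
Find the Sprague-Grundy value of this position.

26

Row A is a plain Nim row of size 18, so its Grundy value is 18.
Row B is a plain Nim row of size 1, so its Grundy value is 1.
Row C is a plain Nim row of size 9, so its Grundy value is 9.
Grundy values for row D (subtraction set {1, 5}):
k:     0  1  2  3  4  5  6  7  8
g(k):  0  1  0  1  0  1  0  1  0
So g(8) = 0.
The value of a disjunctive sum is the nim-sum of the parts.
Combined value = 18 ⊕ 1 ⊕ 9 ⊕ 0 = 26.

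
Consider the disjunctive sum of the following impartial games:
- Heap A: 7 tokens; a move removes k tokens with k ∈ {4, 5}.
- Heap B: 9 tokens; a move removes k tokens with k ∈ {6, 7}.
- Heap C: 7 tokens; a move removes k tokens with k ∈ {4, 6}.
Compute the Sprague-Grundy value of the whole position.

For heap A, compute g(0), g(1), … with moves {4, 5}:
g(0) = mex{} = 0
g(1) = mex{} = 0
g(2) = mex{} = 0
g(3) = mex{} = 0
g(4) = mex{0} = 1
g(5) = mex{0} = 1
g(6) = mex{0} = 1
g(7) = mex{0} = 1
So g(7) = 1.
Grundy values for heap B (subtraction set {6, 7}):
g(0) = mex{} = 0
g(1) = mex{} = 0
g(2) = mex{} = 0
g(3) = mex{} = 0
g(4) = mex{} = 0
g(5) = mex{} = 0
g(6) = mex{0} = 1
g(7) = mex{0} = 1
g(8) = mex{0} = 1
g(9) = mex{0} = 1
So g(9) = 1.
Grundy values for heap C (subtraction set {4, 6}):
k:     0  1  2  3  4  5  6  7
g(k):  0  0  0  0  1  1  1  1
So g(7) = 1.
By the Sprague-Grundy theorem, the Grundy value of a sum of independent games is the XOR of the component values.
Combined value = 1 XOR 1 XOR 1 = 1.

1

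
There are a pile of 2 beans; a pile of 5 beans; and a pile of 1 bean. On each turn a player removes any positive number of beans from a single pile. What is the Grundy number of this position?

6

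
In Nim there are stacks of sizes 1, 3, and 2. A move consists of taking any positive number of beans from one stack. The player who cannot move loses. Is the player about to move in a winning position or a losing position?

Losing position

Compute the nim-sum pairwise:
1 ⊕ 3 = 2
2 ⊕ 2 = 0
The nim-sum is 0, so this is a P-position: the player to move is in a losing position under optimal play.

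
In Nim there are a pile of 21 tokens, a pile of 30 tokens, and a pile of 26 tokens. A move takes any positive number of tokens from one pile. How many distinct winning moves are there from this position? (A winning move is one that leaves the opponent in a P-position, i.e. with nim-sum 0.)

3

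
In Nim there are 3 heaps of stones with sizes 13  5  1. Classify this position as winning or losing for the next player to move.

Compute the nim-sum pairwise:
13 XOR 5 = 8
8 XOR 1 = 9
The nim-sum is 9 ≠ 0, so this is an N-position: the player to move can win.

Winning position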